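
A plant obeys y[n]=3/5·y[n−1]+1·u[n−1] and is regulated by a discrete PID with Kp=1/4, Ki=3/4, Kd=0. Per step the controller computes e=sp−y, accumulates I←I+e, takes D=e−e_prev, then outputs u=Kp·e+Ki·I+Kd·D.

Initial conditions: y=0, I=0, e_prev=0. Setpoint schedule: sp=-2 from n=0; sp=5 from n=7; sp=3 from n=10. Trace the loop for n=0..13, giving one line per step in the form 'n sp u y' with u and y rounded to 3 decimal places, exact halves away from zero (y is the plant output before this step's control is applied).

(exact arithmetic carried between steps; '≈' marks a value shown rounded to 6 d.p. or computed from one; I and e_prev carry over from the previous line; the table rounds u and y to 3 d.p., halves away from zero)
n=0: y=0, sp=-2, e=sp−y=-2; I=-2, D=e−e_prev=-2; u=1/4·(-2)+3/4·(-2)+0·(-2)=-2; next y=3/5·0+1·(-2)=-2
n=1: y=-2, sp=-2, e=sp−y=0; I=-2, D=e−e_prev=2; u=1/4·0+3/4·(-2)+0·2=-1.5; next y=3/5·(-2)+1·(-1.5)=-2.7
n=2: y=-2.7, sp=-2, e=sp−y=0.7; I=-1.3, D=e−e_prev=0.7; u=1/4·0.7+3/4·(-1.3)+0·0.7=-0.8; next y=3/5·(-2.7)+1·(-0.8)=-2.42
n=3: y=-2.42, sp=-2, e=sp−y=0.42; I=-0.88, D=e−e_prev=-0.28; u=1/4·0.42+3/4·(-0.88)+0·(-0.28)=-0.555; next y=3/5·(-2.42)+1·(-0.555)=-2.007
n=4: y=-2.007, sp=-2, e=sp−y=0.007; I=-0.873, D=e−e_prev=-0.413; u=1/4·0.007+3/4·(-0.873)+0·(-0.413)=-0.653; next y=3/5·(-2.007)+1·(-0.653)=-1.8572
n=5: y=-1.8572, sp=-2, e=sp−y=-0.1428; I=-1.0158, D=e−e_prev=-0.1498; u=1/4·(-0.1428)+3/4·(-1.0158)+0·(-0.1498)=-0.79755; next y=3/5·(-1.8572)+1·(-0.79755)=-1.91187
n=6: y=-1.91187, sp=-2, e=sp−y=-0.08813; I=-1.10393, D=e−e_prev=0.05467; u=1/4·(-0.08813)+3/4·(-1.10393)+0·0.05467=-0.84998; next y=3/5·(-1.91187)+1·(-0.84998)=-1.997102
n=7: y=-1.997102, sp=5, e=sp−y=6.997102; I=5.893172, D=e−e_prev=7.085232; u=1/4·6.997102+3/4·5.893172+0·7.085232≈6.169155; next y=3/5·(-1.997102)+1·6.169155≈4.970893
n=8: y≈4.970893, sp=5, e=sp−y≈0.029107; I≈5.922279, D=e−e_prev≈-6.967995; u=1/4·0.029107+3/4·5.922279+0·(-6.967995)≈4.448986; next y=3/5·4.970893+1·4.448986≈7.431522
n=9: y≈7.431522, sp=5, e=sp−y≈-2.431522; I≈3.490757, D=e−e_prev≈-2.460628; u=1/4·(-2.431522)+3/4·3.490757+0·(-2.460628)≈2.010187; next y=3/5·7.431522+1·2.010187≈6.469100
n=10: y≈6.469100, sp=3, e=sp−y≈-3.469100; I≈0.021657, D=e−e_prev≈-1.037579; u=1/4·(-3.469100)+3/4·0.021657+0·(-1.037579)≈-0.851033; next y=3/5·6.469100+1·(-0.851033)≈3.030428
n=11: y≈3.030428, sp=3, e=sp−y≈-0.030428; I≈-0.008771, D=e−e_prev≈3.438673; u=1/4·(-0.030428)+3/4·(-0.008771)+0·3.438673≈-0.014185; next y=3/5·3.030428+1·(-0.014185)≈1.804071
n=12: y≈1.804071, sp=3, e=sp−y≈1.195929; I≈1.187158, D=e−e_prev≈1.226356; u=1/4·1.195929+3/4·1.187158+0·1.226356≈1.189350; next y=3/5·1.804071+1·1.189350≈2.271793
n=13: y≈2.271793, sp=3, e=sp−y≈0.728207; I≈1.915364, D=e−e_prev≈-0.467722; u=1/4·0.728207+3/4·1.915364+0·(-0.467722)≈1.618575; next y=3/5·2.271793+1·1.618575≈2.981651

0 -2 -2.000 0.000
1 -2 -1.500 -2.000
2 -2 -0.800 -2.700
3 -2 -0.555 -2.420
4 -2 -0.653 -2.007
5 -2 -0.798 -1.857
6 -2 -0.850 -1.912
7 5 6.169 -1.997
8 5 4.449 4.971
9 5 2.010 7.432
10 3 -0.851 6.469
11 3 -0.014 3.030
12 3 1.189 1.804
13 3 1.619 2.272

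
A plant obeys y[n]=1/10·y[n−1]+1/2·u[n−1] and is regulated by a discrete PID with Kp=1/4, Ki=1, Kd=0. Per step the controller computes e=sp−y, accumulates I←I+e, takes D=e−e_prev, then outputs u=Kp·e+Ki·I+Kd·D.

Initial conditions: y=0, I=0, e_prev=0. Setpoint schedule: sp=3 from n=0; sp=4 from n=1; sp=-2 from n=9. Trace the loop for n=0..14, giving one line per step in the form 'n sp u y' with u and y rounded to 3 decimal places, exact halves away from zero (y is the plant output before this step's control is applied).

0 3 3.750 0.000
1 4 5.656 1.875
2 4 6.355 3.016
3 4 6.760 3.479
4 4 6.970 3.728
5 4 7.080 3.858
6 4 7.137 3.926
7 4 7.167 3.961
8 4 7.183 3.980
9 -2 -0.309 3.989
10 -2 -1.617 0.244
11 -2 -2.576 -0.784
12 -2 -3.064 -1.366
13 -2 -3.320 -1.669
14 -2 -3.453 -1.827

(exact arithmetic carried between steps; '≈' marks a value shown rounded to 6 d.p. or computed from one; I and e_prev carry over from the previous line; the table rounds u and y to 3 d.p., halves away from zero)
n=0: y=0, sp=3, e=sp−y=3; I=3, D=e−e_prev=3; u=1/4·3+1·3+0·3=3.75; next y=1/10·0+1/2·3.75=1.875
n=1: y=1.875, sp=4, e=sp−y=2.125; I=5.125, D=e−e_prev=-0.875; u=1/4·2.125+1·5.125+0·(-0.875)=5.65625; next y=1/10·1.875+1/2·5.65625=3.015625
n=2: y=3.015625, sp=4, e=sp−y=0.984375; I=6.109375, D=e−e_prev=-1.140625; u=1/4·0.984375+1·6.109375+0·(-1.140625)≈6.355469; next y=1/10·3.015625+1/2·6.355469≈3.479297
n=3: y≈3.479297, sp=4, e=sp−y≈0.520703; I≈6.630078, D=e−e_prev≈-0.463672; u=1/4·0.520703+1·6.630078+0·(-0.463672)≈6.760254; next y=1/10·3.479297+1/2·6.760254≈3.728057
n=4: y≈3.728057, sp=4, e=sp−y≈0.271943; I≈6.902021, D=e−e_prev≈-0.248760; u=1/4·0.271943+1·6.902021+0·(-0.248760)≈6.970007; next y=1/10·3.728057+1/2·6.970007≈3.857809
n=5: y≈3.857809, sp=4, e=sp−y≈0.142191; I≈7.044212, D=e−e_prev≈-0.129753; u=1/4·0.142191+1·7.044212+0·(-0.129753)≈7.079760; next y=1/10·3.857809+1/2·7.079760≈3.925661
n=6: y≈3.925661, sp=4, e=sp−y≈0.074339; I≈7.118551, D=e−e_prev≈-0.067852; u=1/4·0.074339+1·7.118551+0·(-0.067852)≈7.137136; next y=1/10·3.925661+1/2·7.137136≈3.961134
n=7: y≈3.961134, sp=4, e=sp−y≈0.038866; I≈7.157417, D=e−e_prev≈-0.035473; u=1/4·0.038866+1·7.157417+0·(-0.035473)≈7.167134; next y=1/10·3.961134+1/2·7.167134≈3.979680
n=8: y≈3.979680, sp=4, e=sp−y≈0.020320; I≈7.177737, D=e−e_prev≈-0.018546; u=1/4·0.020320+1·7.177737+0·(-0.018546)≈7.182817; next y=1/10·3.979680+1/2·7.182817≈3.989376
n=9: y≈3.989376, sp=-2, e=sp−y≈-5.989376; I≈1.188360, D=e−e_prev≈-6.009696; u=1/4·(-5.989376)+1·1.188360+0·(-6.009696)≈-0.308984; next y=1/10·3.989376+1/2·(-0.308984)≈0.244446
n=10: y≈0.244446, sp=-2, e=sp−y≈-2.244446; I≈-1.056085, D=e−e_prev≈3.744931; u=1/4·(-2.244446)+1·(-1.056085)+0·3.744931≈-1.617197; next y=1/10·0.244446+1/2·(-1.617197)≈-0.784154
n=11: y≈-0.784154, sp=-2, e=sp−y≈-1.215846; I≈-2.271932, D=e−e_prev≈1.028600; u=1/4·(-1.215846)+1·(-2.271932)+0·1.028600≈-2.575893; next y=1/10·(-0.784154)+1/2·(-2.575893)≈-1.366362
n=12: y≈-1.366362, sp=-2, e=sp−y≈-0.633638; I≈-2.905570, D=e−e_prev≈0.582208; u=1/4·(-0.633638)+1·(-2.905570)+0·0.582208≈-3.063979; next y=1/10·(-1.366362)+1/2·(-3.063979)≈-1.668626
n=13: y≈-1.668626, sp=-2, e=sp−y≈-0.331374; I≈-3.236944, D=e−e_prev≈0.302264; u=1/4·(-0.331374)+1·(-3.236944)+0·0.302264≈-3.319787; next y=1/10·(-1.668626)+1/2·(-3.319787)≈-1.826756
n=14: y≈-1.826756, sp=-2, e=sp−y≈-0.173244; I≈-3.410188, D=e−e_prev≈0.158131; u=1/4·(-0.173244)+1·(-3.410188)+0·0.158131≈-3.453498; next y=1/10·(-1.826756)+1/2·(-3.453498)≈-1.909425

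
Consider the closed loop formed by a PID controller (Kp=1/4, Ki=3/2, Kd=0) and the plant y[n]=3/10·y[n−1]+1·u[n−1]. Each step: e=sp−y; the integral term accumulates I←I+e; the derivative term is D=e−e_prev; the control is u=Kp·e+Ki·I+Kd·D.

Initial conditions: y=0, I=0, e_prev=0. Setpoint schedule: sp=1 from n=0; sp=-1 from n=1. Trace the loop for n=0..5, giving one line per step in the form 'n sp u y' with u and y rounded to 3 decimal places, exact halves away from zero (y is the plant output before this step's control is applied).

(exact arithmetic carried between steps; '≈' marks a value shown rounded to 6 d.p. or computed from one; I and e_prev carry over from the previous line; the table rounds u and y to 3 d.p., halves away from zero)
n=0: y=0, sp=1, e=sp−y=1; I=1, D=e−e_prev=1; u=1/4·1+3/2·1+0·1=1.75; next y=3/10·0+1·1.75=1.75
n=1: y=1.75, sp=-1, e=sp−y=-2.75; I=-1.75, D=e−e_prev=-3.75; u=1/4·(-2.75)+3/2·(-1.75)+0·(-3.75)=-3.3125; next y=3/10·1.75+1·(-3.3125)=-2.7875
n=2: y=-2.7875, sp=-1, e=sp−y=1.7875; I=0.0375, D=e−e_prev=4.5375; u=1/4·1.7875+3/2·0.0375+0·4.5375=0.503125; next y=3/10·(-2.7875)+1·0.503125=-0.333125
n=3: y=-0.333125, sp=-1, e=sp−y=-0.666875; I=-0.629375, D=e−e_prev=-2.454375; u=1/4·(-0.666875)+3/2·(-0.629375)+0·(-2.454375)≈-1.110781; next y=3/10·(-0.333125)+1·(-1.110781)≈-1.210719
n=4: y≈-1.210719, sp=-1, e=sp−y≈0.210719; I≈-0.418656, D=e−e_prev≈0.877594; u=1/4·0.210719+3/2·(-0.418656)+0·0.877594≈-0.575305; next y=3/10·(-1.210719)+1·(-0.575305)≈-0.938520
n=5: y≈-0.938520, sp=-1, e=sp−y≈-0.061480; I≈-0.480136, D=e−e_prev≈-0.272198; u=1/4·(-0.061480)+3/2·(-0.480136)+0·(-0.272198)≈-0.735574; next y=3/10·(-0.938520)+1·(-0.735574)≈-1.017130

0 1 1.750 0.000
1 -1 -3.313 1.750
2 -1 0.503 -2.788
3 -1 -1.111 -0.333
4 -1 -0.575 -1.211
5 -1 -0.736 -0.939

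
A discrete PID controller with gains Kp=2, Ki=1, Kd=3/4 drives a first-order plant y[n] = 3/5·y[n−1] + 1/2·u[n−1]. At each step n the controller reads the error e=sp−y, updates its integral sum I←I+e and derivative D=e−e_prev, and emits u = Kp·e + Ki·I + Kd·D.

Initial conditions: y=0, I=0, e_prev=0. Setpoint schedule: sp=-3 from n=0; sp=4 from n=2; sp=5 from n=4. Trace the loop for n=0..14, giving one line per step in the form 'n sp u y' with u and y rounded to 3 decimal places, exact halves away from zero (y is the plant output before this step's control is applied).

(exact arithmetic carried between steps; '≈' marks a value shown rounded to 6 d.p. or computed from one; I and e_prev carry over from the previous line; the table rounds u and y to 3 d.p., halves away from zero)
n=0: y=0, sp=-3, e=sp−y=-3; I=-3, D=e−e_prev=-3; u=2·(-3)+1·(-3)+3/4·(-3)=-11.25; next y=3/5·0+1/2·(-11.25)=-5.625
n=1: y=-5.625, sp=-3, e=sp−y=2.625; I=-0.375, D=e−e_prev=5.625; u=2·2.625+1·(-0.375)+3/4·5.625=9.09375; next y=3/5·(-5.625)+1/2·9.09375=1.171875
n=2: y=1.171875, sp=4, e=sp−y=2.828125; I=2.453125, D=e−e_prev=0.203125; u=2·2.828125+1·2.453125+3/4·0.203125≈8.261719; next y=3/5·1.171875+1/2·8.261719≈4.833984
n=3: y≈4.833984, sp=4, e=sp−y≈-0.833984; I≈1.619141, D=e−e_prev≈-3.662109; u=2·(-0.833984)+1·1.619141+3/4·(-3.662109)≈-2.795410; next y=3/5·4.833984+1/2·(-2.795410)≈1.502686
n=4: y≈1.502686, sp=5, e=sp−y≈3.497314; I≈5.116455, D=e−e_prev≈4.331299; u=2·3.497314+1·5.116455+3/4·4.331299≈15.359558; next y=3/5·1.502686+1/2·15.359558≈8.581390
n=5: y≈8.581390, sp=5, e=sp−y≈-3.581390; I≈1.535065, D=e−e_prev≈-7.078705; u=2·(-3.581390)+1·1.535065+3/4·(-7.078705)≈-10.936745; next y=3/5·8.581390+1/2·(-10.936745)≈-0.319538
n=6: y≈-0.319538, sp=5, e=sp−y≈5.319538; I≈6.854603, D=e−e_prev≈8.900928; u=2·5.319538+1·6.854603+3/4·8.900928≈24.169375; next y=3/5·(-0.319538)+1/2·24.169375≈11.892965
n=7: y≈11.892965, sp=5, e=sp−y≈-6.892965; I≈-0.038362, D=e−e_prev≈-12.212503; u=2·(-6.892965)+1·(-0.038362)+3/4·(-12.212503)≈-22.983669; next y=3/5·11.892965+1/2·(-22.983669)≈-4.356056
n=8: y≈-4.356056, sp=5, e=sp−y≈9.356056; I≈9.317694, D=e−e_prev≈16.249020; u=2·9.356056+1·9.317694+3/4·16.249020≈40.216570; next y=3/5·(-4.356056)+1/2·40.216570≈17.494652
n=9: y≈17.494652, sp=5, e=sp−y≈-12.494652; I≈-3.176958, D=e−e_prev≈-21.850707; u=2·(-12.494652)+1·(-3.176958)+3/4·(-21.850707)≈-44.554292; next y=3/5·17.494652+1/2·(-44.554292)≈-11.780355
n=10: y≈-11.780355, sp=5, e=sp−y≈16.780355; I≈13.603397, D=e−e_prev≈29.275007; u=2·16.780355+1·13.603397+3/4·29.275007≈69.120362; next y=3/5·(-11.780355)+1/2·69.120362≈27.491968
n=11: y≈27.491968, sp=5, e=sp−y≈-22.491968; I≈-8.888571, D=e−e_prev≈-39.272323; u=2·(-22.491968)+1·(-8.888571)+3/4·(-39.272323)≈-83.326749; next y=3/5·27.491968+1/2·(-83.326749)≈-25.168194
n=12: y≈-25.168194, sp=5, e=sp−y≈30.168194; I≈21.279623, D=e−e_prev≈52.660161; u=2·30.168194+1·21.279623+3/4·52.660161≈121.111131; next y=3/5·(-25.168194)+1/2·121.111131≈45.454649
n=13: y≈45.454649, sp=5, e=sp−y≈-40.454649; I≈-19.175027, D=e−e_prev≈-70.622843; u=2·(-40.454649)+1·(-19.175027)+3/4·(-70.622843)≈-153.051458; next y=3/5·45.454649+1/2·(-153.051458)≈-49.252939
n=14: y≈-49.252939, sp=5, e=sp−y≈54.252939; I≈35.077913, D=e−e_prev≈94.707589; u=2·54.252939+1·35.077913+3/4·94.707589≈214.614482; next y=3/5·(-49.252939)+1/2·214.614482≈77.755478

0 -3 -11.250 0.000
1 -3 9.094 -5.625
2 4 8.262 1.172
3 4 -2.795 4.834
4 5 15.360 1.503
5 5 -10.937 8.581
6 5 24.169 -0.320
7 5 -22.984 11.893
8 5 40.217 -4.356
9 5 -44.554 17.495
10 5 69.120 -11.780
11 5 -83.327 27.492
12 5 121.111 -25.168
13 5 -153.051 45.455
14 5 214.614 -49.253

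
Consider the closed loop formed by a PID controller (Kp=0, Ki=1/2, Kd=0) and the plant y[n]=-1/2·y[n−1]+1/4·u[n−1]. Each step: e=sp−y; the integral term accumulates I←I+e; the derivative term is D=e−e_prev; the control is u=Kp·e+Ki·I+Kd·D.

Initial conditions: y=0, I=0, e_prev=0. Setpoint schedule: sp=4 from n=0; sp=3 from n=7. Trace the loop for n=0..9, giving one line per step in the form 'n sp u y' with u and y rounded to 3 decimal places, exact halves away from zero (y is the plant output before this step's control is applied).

(exact arithmetic carried between steps; '≈' marks a value shown rounded to 6 d.p. or computed from one; I and e_prev carry over from the previous line; the table rounds u and y to 3 d.p., halves away from zero)
n=0: y=0, sp=4, e=sp−y=4; I=4, D=e−e_prev=4; u=0·4+1/2·4+0·4=2; next y=-1/2·0+1/4·2=0.5
n=1: y=0.5, sp=4, e=sp−y=3.5; I=7.5, D=e−e_prev=-0.5; u=0·3.5+1/2·7.5+0·(-0.5)=3.75; next y=-1/2·0.5+1/4·3.75=0.6875
n=2: y=0.6875, sp=4, e=sp−y=3.3125; I=10.8125, D=e−e_prev=-0.1875; u=0·3.3125+1/2·10.8125+0·(-0.1875)=5.40625; next y=-1/2·0.6875+1/4·5.40625≈1.007813
n=3: y≈1.007813, sp=4, e=sp−y≈2.992188; I≈13.804688, D=e−e_prev≈-0.320313; u=0·2.992188+1/2·13.804688+0·(-0.320313)≈6.902344; next y=-1/2·1.007813+1/4·6.902344≈1.221680
n=4: y≈1.221680, sp=4, e=sp−y≈2.778320; I≈16.583008, D=e−e_prev≈-0.213867; u=0·2.778320+1/2·16.583008+0·(-0.213867)≈8.291504; next y=-1/2·1.221680+1/4·8.291504≈1.462036
n=5: y≈1.462036, sp=4, e=sp−y≈2.537964; I≈19.120972, D=e−e_prev≈-0.240356; u=0·2.537964+1/2·19.120972+0·(-0.240356)≈9.560486; next y=-1/2·1.462036+1/4·9.560486≈1.659103
n=6: y≈1.659103, sp=4, e=sp−y≈2.340897; I≈21.461868, D=e−e_prev≈-0.197067; u=0·2.340897+1/2·21.461868+0·(-0.197067)≈10.730934; next y=-1/2·1.659103+1/4·10.730934≈1.853182
n=7: y≈1.853182, sp=3, e=sp−y≈1.146818; I≈22.608686, D=e−e_prev≈-1.194078; u=0·1.146818+1/2·22.608686+0·(-1.194078)≈11.304343; next y=-1/2·1.853182+1/4·11.304343≈1.899495
n=8: y≈1.899495, sp=3, e=sp−y≈1.100505; I≈23.709192, D=e−e_prev≈-0.046313; u=0·1.100505+1/2·23.709192+0·(-0.046313)≈11.854596; next y=-1/2·1.899495+1/4·11.854596≈2.013902
n=9: y≈2.013902, sp=3, e=sp−y≈0.986098; I≈24.695290, D=e−e_prev≈-0.114407; u=0·0.986098+1/2·24.695290+0·(-0.114407)≈12.347645; next y=-1/2·2.013902+1/4·12.347645≈2.079961

0 4 2.000 0.000
1 4 3.750 0.500
2 4 5.406 0.688
3 4 6.902 1.008
4 4 8.292 1.222
5 4 9.560 1.462
6 4 10.731 1.659
7 3 11.304 1.853
8 3 11.855 1.899
9 3 12.348 2.014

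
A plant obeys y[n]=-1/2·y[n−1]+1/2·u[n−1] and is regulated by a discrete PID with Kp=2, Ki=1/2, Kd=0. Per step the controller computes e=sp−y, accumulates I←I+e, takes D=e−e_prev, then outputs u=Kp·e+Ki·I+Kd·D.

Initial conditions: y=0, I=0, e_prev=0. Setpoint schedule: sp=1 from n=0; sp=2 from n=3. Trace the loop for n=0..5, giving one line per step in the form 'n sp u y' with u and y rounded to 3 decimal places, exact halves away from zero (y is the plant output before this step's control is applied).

0 1 2.500 0.000
1 1 -0.125 1.250
2 1 4.594 -0.688
3 2 -0.383 2.641
4 2 9.678 -1.512
5 2 -6.333 5.595

(exact arithmetic carried between steps; '≈' marks a value shown rounded to 6 d.p. or computed from one; I and e_prev carry over from the previous line; the table rounds u and y to 3 d.p., halves away from zero)
n=0: y=0, sp=1, e=sp−y=1; I=1, D=e−e_prev=1; u=2·1+1/2·1+0·1=2.5; next y=-1/2·0+1/2·2.5=1.25
n=1: y=1.25, sp=1, e=sp−y=-0.25; I=0.75, D=e−e_prev=-1.25; u=2·(-0.25)+1/2·0.75+0·(-1.25)=-0.125; next y=-1/2·1.25+1/2·(-0.125)=-0.6875
n=2: y=-0.6875, sp=1, e=sp−y=1.6875; I=2.4375, D=e−e_prev=1.9375; u=2·1.6875+1/2·2.4375+0·1.9375=4.59375; next y=-1/2·(-0.6875)+1/2·4.59375=2.640625
n=3: y=2.640625, sp=2, e=sp−y=-0.640625; I=1.796875, D=e−e_prev=-2.328125; u=2·(-0.640625)+1/2·1.796875+0·(-2.328125)≈-0.382813; next y=-1/2·2.640625+1/2·(-0.382813)≈-1.511719
n=4: y≈-1.511719, sp=2, e=sp−y≈3.511719; I≈5.308594, D=e−e_prev≈4.152344; u=2·3.511719+1/2·5.308594+0·4.152344≈9.677734; next y=-1/2·(-1.511719)+1/2·9.677734≈5.594727
n=5: y≈5.594727, sp=2, e=sp−y≈-3.594727; I≈1.713867, D=e−e_prev≈-7.106445; u=2·(-3.594727)+1/2·1.713867+0·(-7.106445)≈-6.332520; next y=-1/2·5.594727+1/2·(-6.332520)≈-5.963623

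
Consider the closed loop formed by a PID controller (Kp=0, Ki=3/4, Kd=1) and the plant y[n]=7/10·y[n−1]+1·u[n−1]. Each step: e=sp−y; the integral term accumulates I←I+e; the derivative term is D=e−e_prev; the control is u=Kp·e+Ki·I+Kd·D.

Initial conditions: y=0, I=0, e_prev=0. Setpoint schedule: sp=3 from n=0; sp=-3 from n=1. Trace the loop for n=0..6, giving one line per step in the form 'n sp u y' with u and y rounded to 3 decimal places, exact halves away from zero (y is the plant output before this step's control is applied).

(exact arithmetic carried between steps; '≈' marks a value shown rounded to 6 d.p. or computed from one; I and e_prev carry over from the previous line; the table rounds u and y to 3 d.p., halves away from zero)
n=0: y=0, sp=3, e=sp−y=3; I=3, D=e−e_prev=3; u=0·3+3/4·3+1·3=5.25; next y=7/10·0+1·5.25=5.25
n=1: y=5.25, sp=-3, e=sp−y=-8.25; I=-5.25, D=e−e_prev=-11.25; u=0·(-8.25)+3/4·(-5.25)+1·(-11.25)=-15.1875; next y=7/10·5.25+1·(-15.1875)=-11.5125
n=2: y=-11.5125, sp=-3, e=sp−y=8.5125; I=3.2625, D=e−e_prev=16.7625; u=0·8.5125+3/4·3.2625+1·16.7625=19.209375; next y=7/10·(-11.5125)+1·19.209375=11.150625
n=3: y=11.150625, sp=-3, e=sp−y=-14.150625; I=-10.888125, D=e−e_prev=-22.663125; u=0·(-14.150625)+3/4·(-10.888125)+1·(-22.663125)≈-30.829219; next y=7/10·11.150625+1·(-30.829219)≈-23.023781
n=4: y≈-23.023781, sp=-3, e=sp−y≈20.023781; I≈9.135656, D=e−e_prev≈34.174406; u=0·20.023781+3/4·9.135656+1·34.174406≈41.026148; next y=7/10·(-23.023781)+1·41.026148≈24.909502
n=5: y≈24.909502, sp=-3, e=sp−y≈-27.909502; I≈-18.773845, D=e−e_prev≈-47.933283; u=0·(-27.909502)+3/4·(-18.773845)+1·(-47.933283)≈-62.013667; next y=7/10·24.909502+1·(-62.013667)≈-44.577016
n=6: y≈-44.577016, sp=-3, e=sp−y≈41.577016; I≈22.803170, D=e−e_prev≈69.486517; u=0·41.577016+3/4·22.803170+1·69.486517≈86.588895; next y=7/10·(-44.577016)+1·86.588895≈55.384984

0 3 5.250 0.000
1 -3 -15.188 5.250
2 -3 19.209 -11.513
3 -3 -30.829 11.151
4 -3 41.026 -23.024
5 -3 -62.014 24.910
6 -3 86.589 -44.577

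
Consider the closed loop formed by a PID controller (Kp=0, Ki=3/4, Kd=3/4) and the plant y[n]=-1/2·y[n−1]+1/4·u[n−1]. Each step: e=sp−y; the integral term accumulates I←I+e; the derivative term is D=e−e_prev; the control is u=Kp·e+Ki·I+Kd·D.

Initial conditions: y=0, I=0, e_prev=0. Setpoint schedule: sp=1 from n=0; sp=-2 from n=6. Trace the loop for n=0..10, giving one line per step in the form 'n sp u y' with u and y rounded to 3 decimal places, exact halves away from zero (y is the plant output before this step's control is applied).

(exact arithmetic carried between steps; '≈' marks a value shown rounded to 6 d.p. or computed from one; I and e_prev carry over from the previous line; the table rounds u and y to 3 d.p., halves away from zero)
n=0: y=0, sp=1, e=sp−y=1; I=1, D=e−e_prev=1; u=0·1+3/4·1+3/4·1=1.5; next y=-1/2·0+1/4·1.5=0.375
n=1: y=0.375, sp=1, e=sp−y=0.625; I=1.625, D=e−e_prev=-0.375; u=0·0.625+3/4·1.625+3/4·(-0.375)=0.9375; next y=-1/2·0.375+1/4·0.9375=0.046875
n=2: y=0.046875, sp=1, e=sp−y=0.953125; I=2.578125, D=e−e_prev=0.328125; u=0·0.953125+3/4·2.578125+3/4·0.328125≈2.179688; next y=-1/2·0.046875+1/4·2.179688≈0.521484
n=3: y≈0.521484, sp=1, e=sp−y≈0.478516; I≈3.056641, D=e−e_prev≈-0.474609; u=0·0.478516+3/4·3.056641+3/4·(-0.474609)≈1.936523; next y=-1/2·0.521484+1/4·1.936523≈0.223389
n=4: y≈0.223389, sp=1, e=sp−y≈0.776611; I≈3.833252, D=e−e_prev≈0.298096; u=0·0.776611+3/4·3.833252+3/4·0.298096≈3.098511; next y=-1/2·0.223389+1/4·3.098511≈0.662933
n=5: y≈0.662933, sp=1, e=sp−y≈0.337067; I≈4.170319, D=e−e_prev≈-0.439545; u=0·0.337067+3/4·4.170319+3/4·(-0.439545)≈2.798080; next y=-1/2·0.662933+1/4·2.798080≈0.368053
n=6: y≈0.368053, sp=-2, e=sp−y≈-2.368053; I≈1.802265, D=e−e_prev≈-2.705120; u=0·(-2.368053)+3/4·1.802265+3/4·(-2.705120)≈-0.677141; next y=-1/2·0.368053+1/4·(-0.677141)≈-0.353312
n=7: y≈-0.353312, sp=-2, e=sp−y≈-1.646688; I≈0.155577, D=e−e_prev≈0.721365; u=0·(-1.646688)+3/4·0.155577+3/4·0.721365≈0.657707; next y=-1/2·(-0.353312)+1/4·0.657707≈0.341083
n=8: y≈0.341083, sp=-2, e=sp−y≈-2.341083; I≈-2.185506, D=e−e_prev≈-0.694395; u=0·(-2.341083)+3/4·(-2.185506)+3/4·(-0.694395)≈-2.159925; next y=-1/2·0.341083+1/4·(-2.159925)≈-0.710523
n=9: y≈-0.710523, sp=-2, e=sp−y≈-1.289477; I≈-3.474983, D=e−e_prev≈1.051605; u=0·(-1.289477)+3/4·(-3.474983)+3/4·1.051605≈-1.817533; next y=-1/2·(-0.710523)+1/4·(-1.817533)≈-0.099122
n=10: y≈-0.099122, sp=-2, e=sp−y≈-1.900878; I≈-5.375861, D=e−e_prev≈-0.611401; u=0·(-1.900878)+3/4·(-5.375861)+3/4·(-0.611401)≈-4.490446; next y=-1/2·(-0.099122)+1/4·(-4.490446)≈-1.073051

0 1 1.500 0.000
1 1 0.938 0.375
2 1 2.180 0.047
3 1 1.937 0.521
4 1 3.099 0.223
5 1 2.798 0.663
6 -2 -0.677 0.368
7 -2 0.658 -0.353
8 -2 -2.160 0.341
9 -2 -1.818 -0.711
10 -2 -4.490 -0.099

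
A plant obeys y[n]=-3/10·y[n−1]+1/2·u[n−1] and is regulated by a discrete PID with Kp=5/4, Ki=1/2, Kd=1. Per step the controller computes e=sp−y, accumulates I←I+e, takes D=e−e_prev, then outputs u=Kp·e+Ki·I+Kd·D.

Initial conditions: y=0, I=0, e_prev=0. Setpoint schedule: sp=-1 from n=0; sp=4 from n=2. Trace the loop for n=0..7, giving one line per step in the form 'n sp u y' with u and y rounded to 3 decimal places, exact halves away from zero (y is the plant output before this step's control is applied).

(exact arithmetic carried between steps; '≈' marks a value shown rounded to 6 d.p. or computed from one; I and e_prev carry over from the previous line; the table rounds u and y to 3 d.p., halves away from zero)
n=0: y=0, sp=-1, e=sp−y=-1; I=-1, D=e−e_prev=-1; u=5/4·(-1)+1/2·(-1)+1·(-1)=-2.75; next y=-3/10·0+1/2·(-2.75)=-1.375
n=1: y=-1.375, sp=-1, e=sp−y=0.375; I=-0.625, D=e−e_prev=1.375; u=5/4·0.375+1/2·(-0.625)+1·1.375=1.53125; next y=-3/10·(-1.375)+1/2·1.53125=1.178125
n=2: y=1.178125, sp=4, e=sp−y=2.821875; I=2.196875, D=e−e_prev=2.446875; u=5/4·2.821875+1/2·2.196875+1·2.446875≈7.072656; next y=-3/10·1.178125+1/2·7.072656≈3.182891
n=3: y≈3.182891, sp=4, e=sp−y≈0.817109; I≈3.013984, D=e−e_prev≈-2.004766; u=5/4·0.817109+1/2·3.013984+1·(-2.004766)≈0.523613; next y=-3/10·3.182891+1/2·0.523613≈-0.693061
n=4: y≈-0.693061, sp=4, e=sp−y≈4.693061; I≈7.707045, D=e−e_prev≈3.875951; u=5/4·4.693061+1/2·7.707045+1·3.875951≈13.595799; next y=-3/10·(-0.693061)+1/2·13.595799≈7.005818
n=5: y≈7.005818, sp=4, e=sp−y≈-3.005818; I≈4.701227, D=e−e_prev≈-7.698878; u=5/4·(-3.005818)+1/2·4.701227+1·(-7.698878)≈-9.105537; next y=-3/10·7.005818+1/2·(-9.105537)≈-6.654514
n=6: y≈-6.654514, sp=4, e=sp−y≈10.654514; I≈15.355741, D=e−e_prev≈13.660332; u=5/4·10.654514+1/2·15.355741+1·13.660332≈34.656345; next y=-3/10·(-6.654514)+1/2·34.656345≈19.324526
n=7: y≈19.324526, sp=4, e=sp−y≈-15.324526; I≈0.031215, D=e−e_prev≈-25.979040; u=5/4·(-15.324526)+1/2·0.031215+1·(-25.979040)≈-45.119091; next y=-3/10·19.324526+1/2·(-45.119091)≈-28.356904

0 -1 -2.750 0.000
1 -1 1.531 -1.375
2 4 7.073 1.178
3 4 0.524 3.183
4 4 13.596 -0.693
5 4 -9.106 7.006
6 4 34.656 -6.655
7 4 -45.119 19.325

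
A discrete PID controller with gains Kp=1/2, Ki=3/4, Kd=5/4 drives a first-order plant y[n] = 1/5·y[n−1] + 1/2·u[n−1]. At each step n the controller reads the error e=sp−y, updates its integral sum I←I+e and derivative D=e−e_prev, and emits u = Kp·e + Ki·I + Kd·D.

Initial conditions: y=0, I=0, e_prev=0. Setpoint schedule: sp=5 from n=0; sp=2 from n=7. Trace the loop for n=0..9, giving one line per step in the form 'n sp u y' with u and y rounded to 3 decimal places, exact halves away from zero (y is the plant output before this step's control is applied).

(exact arithmetic carried between steps; '≈' marks a value shown rounded to 6 d.p. or computed from one; I and e_prev carry over from the previous line; the table rounds u and y to 3 d.p., halves away from zero)
n=0: y=0, sp=5, e=sp−y=5; I=5, D=e−e_prev=5; u=1/2·5+3/4·5+5/4·5=12.5; next y=1/5·0+1/2·12.5=6.25
n=1: y=6.25, sp=5, e=sp−y=-1.25; I=3.75, D=e−e_prev=-6.25; u=1/2·(-1.25)+3/4·3.75+5/4·(-6.25)=-5.625; next y=1/5·6.25+1/2·(-5.625)=-1.5625
n=2: y=-1.5625, sp=5, e=sp−y=6.5625; I=10.3125, D=e−e_prev=7.8125; u=1/2·6.5625+3/4·10.3125+5/4·7.8125=20.78125; next y=1/5·(-1.5625)+1/2·20.78125=10.078125
n=3: y=10.078125, sp=5, e=sp−y=-5.078125; I=5.234375, D=e−e_prev=-11.640625; u=1/2·(-5.078125)+3/4·5.234375+5/4·(-11.640625)≈-13.164063; next y=1/5·10.078125+1/2·(-13.164063)≈-4.566406
n=4: y≈-4.566406, sp=5, e=sp−y≈9.566406; I≈14.800781, D=e−e_prev≈14.644531; u=1/2·9.566406+3/4·14.800781+5/4·14.644531≈34.189453; next y=1/5·(-4.566406)+1/2·34.189453≈16.181445
n=5: y≈16.181445, sp=5, e=sp−y≈-11.181445; I≈3.619336, D=e−e_prev≈-20.747852; u=1/2·(-11.181445)+3/4·3.619336+5/4·(-20.747852)≈-28.811035; next y=1/5·16.181445+1/2·(-28.811035)≈-11.169229
n=6: y≈-11.169229, sp=5, e=sp−y≈16.169229; I≈19.788564, D=e−e_prev≈27.350674; u=1/2·16.169229+3/4·19.788564+5/4·27.350674≈57.114380; next y=1/5·(-11.169229)+1/2·57.114380≈26.323344
n=7: y≈26.323344, sp=2, e=sp−y≈-24.323344; I≈-4.534780, D=e−e_prev≈-40.492573; u=1/2·(-24.323344)+3/4·(-4.534780)+5/4·(-40.492573)≈-66.178473; next y=1/5·26.323344+1/2·(-66.178473)≈-27.824568
n=8: y≈-27.824568, sp=2, e=sp−y≈29.824568; I≈25.289788, D=e−e_prev≈54.147912; u=1/2·29.824568+3/4·25.289788+5/4·54.147912≈101.564514; next y=1/5·(-27.824568)+1/2·101.564514≈45.217344
n=9: y≈45.217344, sp=2, e=sp−y≈-43.217344; I≈-17.927556, D=e−e_prev≈-73.041911; u=1/2·(-43.217344)+3/4·(-17.927556)+5/4·(-73.041911)≈-126.356728; next y=1/5·45.217344+1/2·(-126.356728)≈-54.134895

0 5 12.500 0.000
1 5 -5.625 6.250
2 5 20.781 -1.563
3 5 -13.164 10.078
4 5 34.189 -4.566
5 5 -28.811 16.181
6 5 57.114 -11.169
7 2 -66.178 26.323
8 2 101.565 -27.825
9 2 -126.357 45.217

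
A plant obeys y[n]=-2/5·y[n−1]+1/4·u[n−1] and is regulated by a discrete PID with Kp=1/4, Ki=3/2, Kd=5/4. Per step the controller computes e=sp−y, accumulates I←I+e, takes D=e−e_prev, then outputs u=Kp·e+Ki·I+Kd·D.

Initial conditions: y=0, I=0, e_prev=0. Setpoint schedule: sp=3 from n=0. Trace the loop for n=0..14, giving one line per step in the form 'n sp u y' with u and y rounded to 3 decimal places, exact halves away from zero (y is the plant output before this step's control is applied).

0 3 9.000 0.000
1 3 3.000 2.250
2 3 14.138 -0.150
3 3 4.629 3.594
4 3 20.043 -0.280
5 3 3.910 5.123
6 3 26.063 -1.072
7 3 0.379 6.944
8 3 33.365 -2.683
9 3 -6.437 9.414
10 3 43.431 -5.375
11 3 -17.641 13.008
12 3 58.189 -9.613
13 3 -35.186 18.393
14 3 80.371 -16.153

(exact arithmetic carried between steps; '≈' marks a value shown rounded to 6 d.p. or computed from one; I and e_prev carry over from the previous line; the table rounds u and y to 3 d.p., halves away from zero)
n=0: y=0, sp=3, e=sp−y=3; I=3, D=e−e_prev=3; u=1/4·3+3/2·3+5/4·3=9; next y=-2/5·0+1/4·9=2.25
n=1: y=2.25, sp=3, e=sp−y=0.75; I=3.75, D=e−e_prev=-2.25; u=1/4·0.75+3/2·3.75+5/4·(-2.25)=3; next y=-2/5·2.25+1/4·3=-0.15
n=2: y=-0.15, sp=3, e=sp−y=3.15; I=6.9, D=e−e_prev=2.4; u=1/4·3.15+3/2·6.9+5/4·2.4=14.1375; next y=-2/5·(-0.15)+1/4·14.1375=3.594375
n=3: y=3.594375, sp=3, e=sp−y=-0.594375; I=6.305625, D=e−e_prev=-3.744375; u=1/4·(-0.594375)+3/2·6.305625+5/4·(-3.744375)=4.629375; next y=-2/5·3.594375+1/4·4.629375≈-0.280406
n=4: y≈-0.280406, sp=3, e=sp−y≈3.280406; I≈9.586031, D=e−e_prev≈3.874781; u=1/4·3.280406+3/2·9.586031+5/4·3.874781≈20.042625; next y=-2/5·(-0.280406)+1/4·20.042625≈5.122819
n=5: y≈5.122819, sp=3, e=sp−y≈-2.122819; I≈7.463213, D=e−e_prev≈-5.403225; u=1/4·(-2.122819)+3/2·7.463213+5/4·(-5.403225)≈3.910083; next y=-2/5·5.122819+1/4·3.910083≈-1.071607
n=6: y≈-1.071607, sp=3, e=sp−y≈4.071607; I≈11.534819, D=e−e_prev≈6.194426; u=1/4·4.071607+3/2·11.534819+5/4·6.194426≈26.063163; next y=-2/5·(-1.071607)+1/4·26.063163≈6.944433
n=7: y≈6.944433, sp=3, e=sp−y≈-3.944433; I≈7.590386, D=e−e_prev≈-8.016040; u=1/4·(-3.944433)+3/2·7.590386+5/4·(-8.016040)≈0.379420; next y=-2/5·6.944433+1/4·0.379420≈-2.682918
n=8: y≈-2.682918, sp=3, e=sp−y≈5.682918; I≈13.273304, D=e−e_prev≈9.627352; u=1/4·5.682918+3/2·13.273304+5/4·9.627352≈33.364875; next y=-2/5·(-2.682918)+1/4·33.364875≈9.414386
n=9: y≈9.414386, sp=3, e=sp−y≈-6.414386; I≈6.858918, D=e−e_prev≈-12.097304; u=1/4·(-6.414386)+3/2·6.858918+5/4·(-12.097304)≈-6.436850; next y=-2/5·9.414386+1/4·(-6.436850)≈-5.374967
n=10: y≈-5.374967, sp=3, e=sp−y≈8.374967; I≈15.233885, D=e−e_prev≈14.789353; u=1/4·8.374967+3/2·15.233885+5/4·14.789353≈43.431261; next y=-2/5·(-5.374967)+1/4·43.431261≈13.007802
n=11: y≈13.007802, sp=3, e=sp−y≈-10.007802; I≈5.226083, D=e−e_prev≈-18.382769; u=1/4·(-10.007802)+3/2·5.226083+5/4·(-18.382769)≈-17.641287; next y=-2/5·13.007802+1/4·(-17.641287)≈-9.613443
n=12: y≈-9.613443, sp=3, e=sp−y≈12.613443; I≈17.839526, D=e−e_prev≈22.621244; u=1/4·12.613443+3/2·17.839526+5/4·22.621244≈58.189205; next y=-2/5·(-9.613443)+1/4·58.189205≈18.392678
n=13: y≈18.392678, sp=3, e=sp−y≈-15.392678; I≈2.446847, D=e−e_prev≈-28.006121; u=1/4·(-15.392678)+3/2·2.446847+5/4·(-28.006121)≈-35.185549; next y=-2/5·18.392678+1/4·(-35.185549)≈-16.153459
n=14: y≈-16.153459, sp=3, e=sp−y≈19.153459; I≈21.600306, D=e−e_prev≈34.546137; u=1/4·19.153459+3/2·21.600306+5/4·34.546137≈80.371495; next y=-2/5·(-16.153459)+1/4·80.371495≈26.554257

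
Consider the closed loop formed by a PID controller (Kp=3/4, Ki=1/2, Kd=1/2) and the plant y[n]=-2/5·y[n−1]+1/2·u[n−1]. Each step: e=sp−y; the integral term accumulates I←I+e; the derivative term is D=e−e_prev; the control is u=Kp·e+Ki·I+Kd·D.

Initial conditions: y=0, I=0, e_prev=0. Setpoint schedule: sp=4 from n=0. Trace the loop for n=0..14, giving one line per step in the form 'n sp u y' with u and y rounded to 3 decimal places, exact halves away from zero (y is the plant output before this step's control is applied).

0 4 7.000 0.000
1 4 0.875 3.500
2 4 10.684 -0.963
3 4 -0.773 5.727
4 4 16.416 -2.677
5 4 -5.371 9.279
6 4 25.401 -6.397
7 4 -15.137 15.259
8 4 40.691 -13.672
9 4 -34.040 25.815
10 4 67.827 -27.346
11 4 -69.426 44.852
12 4 116.881 -52.654
13 4 -134.817 79.502
14 4 206.254 -99.209

(exact arithmetic carried between steps; '≈' marks a value shown rounded to 6 d.p. or computed from one; I and e_prev carry over from the previous line; the table rounds u and y to 3 d.p., halves away from zero)
n=0: y=0, sp=4, e=sp−y=4; I=4, D=e−e_prev=4; u=3/4·4+1/2·4+1/2·4=7; next y=-2/5·0+1/2·7=3.5
n=1: y=3.5, sp=4, e=sp−y=0.5; I=4.5, D=e−e_prev=-3.5; u=3/4·0.5+1/2·4.5+1/2·(-3.5)=0.875; next y=-2/5·3.5+1/2·0.875=-0.9625
n=2: y=-0.9625, sp=4, e=sp−y=4.9625; I=9.4625, D=e−e_prev=4.4625; u=3/4·4.9625+1/2·9.4625+1/2·4.4625=10.684375; next y=-2/5·(-0.9625)+1/2·10.684375≈5.727188
n=3: y≈5.727188, sp=4, e=sp−y≈-1.727188; I≈7.735313, D=e−e_prev≈-6.689688; u=3/4·(-1.727188)+1/2·7.735313+1/2·(-6.689688)≈-0.772578; next y=-2/5·5.727188+1/2·(-0.772578)≈-2.677164
n=4: y≈-2.677164, sp=4, e=sp−y≈6.677164; I≈14.412477, D=e−e_prev≈8.404352; u=3/4·6.677164+1/2·14.412477+1/2·8.404352≈16.416287; next y=-2/5·(-2.677164)+1/2·16.416287≈9.279009
n=5: y≈9.279009, sp=4, e=sp−y≈-5.279009; I≈9.133467, D=e−e_prev≈-11.956173; u=3/4·(-5.279009)+1/2·9.133467+1/2·(-11.956173)≈-5.370610; next y=-2/5·9.279009+1/2·(-5.370610)≈-6.396909
n=6: y≈-6.396909, sp=4, e=sp−y≈10.396909; I≈19.530376, D=e−e_prev≈15.675918; u=3/4·10.396909+1/2·19.530376+1/2·15.675918≈25.400828; next y=-2/5·(-6.396909)+1/2·25.400828≈15.259178
n=7: y≈15.259178, sp=4, e=sp−y≈-11.259178; I≈8.271198, D=e−e_prev≈-21.656086; u=3/4·(-11.259178)+1/2·8.271198+1/2·(-21.656086)≈-15.136827; next y=-2/5·15.259178+1/2·(-15.136827)≈-13.672085
n=8: y≈-13.672085, sp=4, e=sp−y≈17.672085; I≈25.943283, D=e−e_prev≈28.931262; u=3/4·17.672085+1/2·25.943283+1/2·28.931262≈40.691336; next y=-2/5·(-13.672085)+1/2·40.691336≈25.814502
n=9: y≈25.814502, sp=4, e=sp−y≈-21.814502; I≈4.128781, D=e−e_prev≈-39.486586; u=3/4·(-21.814502)+1/2·4.128781+1/2·(-39.486586)≈-34.039779; next y=-2/5·25.814502+1/2·(-34.039779)≈-27.345690
n=10: y≈-27.345690, sp=4, e=sp−y≈31.345690; I≈35.474471, D=e−e_prev≈53.160192; u=3/4·31.345690+1/2·35.474471+1/2·53.160192≈67.826599; next y=-2/5·(-27.345690)+1/2·67.826599≈44.851576
n=11: y≈44.851576, sp=4, e=sp−y≈-40.851576; I≈-5.377104, D=e−e_prev≈-72.197266; u=3/4·(-40.851576)+1/2·(-5.377104)+1/2·(-72.197266)≈-69.425867; next y=-2/5·44.851576+1/2·(-69.425867)≈-52.653564
n=12: y≈-52.653564, sp=4, e=sp−y≈56.653564; I≈51.276459, D=e−e_prev≈97.505140; u=3/4·56.653564+1/2·51.276459+1/2·97.505140≈116.880972; next y=-2/5·(-52.653564)+1/2·116.880972≈79.501912
n=13: y≈79.501912, sp=4, e=sp−y≈-75.501912; I≈-24.225452, D=e−e_prev≈-132.155476; u=3/4·(-75.501912)+1/2·(-24.225452)+1/2·(-132.155476)≈-134.816898; next y=-2/5·79.501912+1/2·(-134.816898)≈-99.209214
n=14: y≈-99.209214, sp=4, e=sp−y≈103.209214; I≈78.983761, D=e−e_prev≈178.711125; u=3/4·103.209214+1/2·78.983761+1/2·178.711125≈206.254353; next y=-2/5·(-99.209214)+1/2·206.254353≈142.810862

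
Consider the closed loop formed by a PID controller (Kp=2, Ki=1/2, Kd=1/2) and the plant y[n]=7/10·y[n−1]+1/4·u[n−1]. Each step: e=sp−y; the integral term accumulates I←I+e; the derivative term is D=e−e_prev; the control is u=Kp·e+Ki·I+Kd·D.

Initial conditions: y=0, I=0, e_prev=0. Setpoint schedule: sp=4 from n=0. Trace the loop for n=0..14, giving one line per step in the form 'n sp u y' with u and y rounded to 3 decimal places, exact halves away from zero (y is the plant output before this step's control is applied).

0 4 12.000 0.000
1 4 3.000 3.000
2 4 5.450 2.850
3 4 4.428 3.358
4 4 4.704 3.457
5 4 4.609 3.596
6 4 4.660 3.669
7 4 4.669 3.733
8 4 4.693 3.781
9 4 4.709 3.820
10 4 4.725 3.851
11 4 4.737 3.877
12 4 4.748 3.898
13 4 4.757 3.916
14 4 4.764 3.930

(exact arithmetic carried between steps; '≈' marks a value shown rounded to 6 d.p. or computed from one; I and e_prev carry over from the previous line; the table rounds u and y to 3 d.p., halves away from zero)
n=0: y=0, sp=4, e=sp−y=4; I=4, D=e−e_prev=4; u=2·4+1/2·4+1/2·4=12; next y=7/10·0+1/4·12=3
n=1: y=3, sp=4, e=sp−y=1; I=5, D=e−e_prev=-3; u=2·1+1/2·5+1/2·(-3)=3; next y=7/10·3+1/4·3=2.85
n=2: y=2.85, sp=4, e=sp−y=1.15; I=6.15, D=e−e_prev=0.15; u=2·1.15+1/2·6.15+1/2·0.15=5.45; next y=7/10·2.85+1/4·5.45=3.3575
n=3: y=3.3575, sp=4, e=sp−y=0.6425; I=6.7925, D=e−e_prev=-0.5075; u=2·0.6425+1/2·6.7925+1/2·(-0.5075)=4.4275; next y=7/10·3.3575+1/4·4.4275=3.457125
n=4: y=3.457125, sp=4, e=sp−y=0.542875; I=7.335375, D=e−e_prev=-0.099625; u=2·0.542875+1/2·7.335375+1/2·(-0.099625)=4.703625; next y=7/10·3.457125+1/4·4.703625≈3.595894
n=5: y≈3.595894, sp=4, e=sp−y≈0.404106; I≈7.739481, D=e−e_prev≈-0.138769; u=2·0.404106+1/2·7.739481+1/2·(-0.138769)≈4.608569; next y=7/10·3.595894+1/4·4.608569≈3.669268
n=6: y≈3.669268, sp=4, e=sp−y≈0.330732; I≈8.070213, D=e−e_prev≈-0.073374; u=2·0.330732+1/2·8.070213+1/2·(-0.073374)≈4.659884; next y=7/10·3.669268+1/4·4.659884≈3.733458
n=7: y≈3.733458, sp=4, e=sp−y≈0.266542; I≈8.336755, D=e−e_prev≈-0.064191; u=2·0.266542+1/2·8.336755+1/2·(-0.064191)≈4.669365; next y=7/10·3.733458+1/4·4.669365≈3.780762
n=8: y≈3.780762, sp=4, e=sp−y≈0.219238; I≈8.555993, D=e−e_prev≈-0.047304; u=2·0.219238+1/2·8.555993+1/2·(-0.047304)≈4.692820; next y=7/10·3.780762+1/4·4.692820≈3.819739
n=9: y≈3.819739, sp=4, e=sp−y≈0.180261; I≈8.736254, D=e−e_prev≈-0.038976; u=2·0.180261+1/2·8.736254+1/2·(-0.038976)≈4.709162; next y=7/10·3.819739+1/4·4.709162≈3.851107
n=10: y≈3.851107, sp=4, e=sp−y≈0.148893; I≈8.885147, D=e−e_prev≈-0.031369; u=2·0.148893+1/2·8.885147+1/2·(-0.031369)≈4.724674; next y=7/10·3.851107+1/4·4.724674≈3.876944
n=11: y≈3.876944, sp=4, e=sp−y≈0.123056; I≈9.008203, D=e−e_prev≈-0.025836; u=2·0.123056+1/2·9.008203+1/2·(-0.025836)≈4.737296; next y=7/10·3.876944+1/4·4.737296≈3.898185
n=12: y≈3.898185, sp=4, e=sp−y≈0.101815; I≈9.110018, D=e−e_prev≈-0.021241; u=2·0.101815+1/2·9.110018+1/2·(-0.021241)≈4.748020; next y=7/10·3.898185+1/4·4.748020≈3.915734
n=13: y≈3.915734, sp=4, e=sp−y≈0.084266; I≈9.194284, D=e−e_prev≈-0.017550; u=2·0.084266+1/2·9.194284+1/2·(-0.017550)≈4.756899; next y=7/10·3.915734+1/4·4.756899≈3.930239
n=14: y≈3.930239, sp=4, e=sp−y≈0.069761; I≈9.264046, D=e−e_prev≈-0.014505; u=2·0.069761+1/2·9.264046+1/2·(-0.014505)≈4.764293; next y=7/10·3.930239+1/4·4.764293≈3.942240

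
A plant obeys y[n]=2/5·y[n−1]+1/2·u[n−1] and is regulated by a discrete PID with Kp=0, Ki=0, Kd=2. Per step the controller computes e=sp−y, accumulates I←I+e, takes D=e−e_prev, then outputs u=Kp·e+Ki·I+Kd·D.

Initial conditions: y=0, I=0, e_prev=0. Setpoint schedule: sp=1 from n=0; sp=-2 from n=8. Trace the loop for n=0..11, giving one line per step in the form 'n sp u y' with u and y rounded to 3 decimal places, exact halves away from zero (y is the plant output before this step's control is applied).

0 1 2.000 0.000
1 1 -2.000 1.000
2 1 3.200 -0.600
3 1 -3.920 1.360
4 1 5.552 -1.416
5 1 -7.251 2.210
6 1 9.903 -2.742
7 1 -13.193 3.855
8 -2 11.818 -5.055
9 -2 -17.884 3.887
10 -2 22.549 -7.387
11 -2 -31.413 8.320

(exact arithmetic carried between steps; '≈' marks a value shown rounded to 6 d.p. or computed from one; I and e_prev carry over from the previous line; the table rounds u and y to 3 d.p., halves away from zero)
n=0: y=0, sp=1, e=sp−y=1; I=1, D=e−e_prev=1; u=0·1+0·1+2·1=2; next y=2/5·0+1/2·2=1
n=1: y=1, sp=1, e=sp−y=0; I=1, D=e−e_prev=-1; u=0·0+0·1+2·(-1)=-2; next y=2/5·1+1/2·(-2)=-0.6
n=2: y=-0.6, sp=1, e=sp−y=1.6; I=2.6, D=e−e_prev=1.6; u=0·1.6+0·2.6+2·1.6=3.2; next y=2/5·(-0.6)+1/2·3.2=1.36
n=3: y=1.36, sp=1, e=sp−y=-0.36; I=2.24, D=e−e_prev=-1.96; u=0·(-0.36)+0·2.24+2·(-1.96)=-3.92; next y=2/5·1.36+1/2·(-3.92)=-1.416
n=4: y=-1.416, sp=1, e=sp−y=2.416; I=4.656, D=e−e_prev=2.776; u=0·2.416+0·4.656+2·2.776=5.552; next y=2/5·(-1.416)+1/2·5.552=2.2096
n=5: y=2.2096, sp=1, e=sp−y=-1.2096; I=3.4464, D=e−e_prev=-3.6256; u=0·(-1.2096)+0·3.4464+2·(-3.6256)=-7.2512; next y=2/5·2.2096+1/2·(-7.2512)=-2.74176
n=6: y=-2.74176, sp=1, e=sp−y=3.74176; I=7.18816, D=e−e_prev=4.95136; u=0·3.74176+0·7.18816+2·4.95136=9.90272; next y=2/5·(-2.74176)+1/2·9.90272=3.854656
n=7: y=3.854656, sp=1, e=sp−y=-2.854656; I=4.333504, D=e−e_prev=-6.596416; u=0·(-2.854656)+0·4.333504+2·(-6.596416)=-13.192832; next y=2/5·3.854656+1/2·(-13.192832)≈-5.054554
n=8: y≈-5.054554, sp=-2, e=sp−y≈3.054554; I≈7.388058, D=e−e_prev≈5.909210; u=0·3.054554+0·7.388058+2·5.909210≈11.818419; next y=2/5·(-5.054554)+1/2·11.818419≈3.887388
n=9: y≈3.887388, sp=-2, e=sp−y≈-5.887388; I≈1.500669, D=e−e_prev≈-8.941942; u=0·(-5.887388)+0·1.500669+2·(-8.941942)≈-17.883884; next y=2/5·3.887388+1/2·(-17.883884)≈-7.386986
n=10: y≈-7.386986, sp=-2, e=sp−y≈5.386986; I≈6.887656, D=e−e_prev≈11.274375; u=0·5.386986+0·6.887656+2·11.274375≈22.548749; next y=2/5·(-7.386986)+1/2·22.548749≈8.319580
n=11: y≈8.319580, sp=-2, e=sp−y≈-10.319580; I≈-3.431924, D=e−e_prev≈-15.706567; u=0·(-10.319580)+0·(-3.431924)+2·(-15.706567)≈-31.413133; next y=2/5·8.319580+1/2·(-31.413133)≈-12.378735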